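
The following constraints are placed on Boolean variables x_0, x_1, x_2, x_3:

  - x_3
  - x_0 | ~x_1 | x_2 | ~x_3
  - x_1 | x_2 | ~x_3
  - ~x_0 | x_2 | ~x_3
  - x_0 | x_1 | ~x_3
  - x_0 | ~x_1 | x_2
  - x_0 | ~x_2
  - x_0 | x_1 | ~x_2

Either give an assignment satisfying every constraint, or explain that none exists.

Unit clause (x_3) forces x_3 = True.
Try x_0 = False:
  (x_0 | x_1 | ~x_3) forces x_1 = True.
  (x_0 | ~x_1 | x_2 | ~x_3) forces x_2 = True.
  clause (x_0 | ~x_2) is falsified — backtrack.
So x_0 = True.
  then (~x_0 | x_2 | ~x_3) forces x_2 = True.
Set x_1 = True.
Check each clause:
  (x_3): x_3 holds.
  (x_0 | ~x_1 | x_2 | ~x_3): x_0 holds.
  (x_1 | x_2 | ~x_3): x_1 holds.
  (~x_0 | x_2 | ~x_3): x_2 holds.
  (x_0 | x_1 | ~x_3): x_0 holds.
  (x_0 | ~x_1 | x_2): x_0 holds.
  (x_0 | ~x_2): x_0 holds.
  (x_0 | x_1 | ~x_2): x_0 holds.
All clauses satisfied.

x_0 = True, x_1 = True, x_2 = True, x_3 = True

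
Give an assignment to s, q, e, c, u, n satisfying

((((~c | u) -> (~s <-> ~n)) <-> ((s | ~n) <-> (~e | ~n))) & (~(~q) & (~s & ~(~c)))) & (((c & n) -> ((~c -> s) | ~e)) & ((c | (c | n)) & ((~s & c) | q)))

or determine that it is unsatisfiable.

s = False, q = True, e = True, c = True, u = False, n = False

  (((~c | u) -> (~s <-> ~n)) <-> ((s | ~n) <-> (~e | ~n))) & (~(~q) & (~s & ~(~c))) = True
    ((~c | u) -> (~s <-> ~n)) <-> ((s | ~n) <-> (~e | ~n)) = True
      (~c | u) -> (~s <-> ~n) = True
        ~c | u = False
          ~c = False
        ~s <-> ~n = True
          ~s = True
          ~n = True
      (s | ~n) <-> (~e | ~n) = True
        s | ~n = True
          ~n = True
        ~e | ~n = True
          ~e = False
          ~n = True
    ~(~q) & (~s & ~(~c)) = True
      ~(~q) = True
        ~q = False
      ~s & ~(~c) = True
        ~s = True
        ~(~c) = True
          ~c = False
  ((c & n) -> ((~c -> s) | ~e)) & ((c | (c | n)) & ((~s & c) | q)) = True
    (c & n) -> ((~c -> s) | ~e) = True
      c & n = False
      (~c -> s) | ~e = True
        ~c -> s = True
          ~c = False
        ~e = False
    (c | (c | n)) & ((~s & c) | q) = True
      c | (c | n) = True
        c | n = True
      (~s & c) | q = True
        ~s & c = True
          ~s = True
Both conjuncts True, so the formula holds.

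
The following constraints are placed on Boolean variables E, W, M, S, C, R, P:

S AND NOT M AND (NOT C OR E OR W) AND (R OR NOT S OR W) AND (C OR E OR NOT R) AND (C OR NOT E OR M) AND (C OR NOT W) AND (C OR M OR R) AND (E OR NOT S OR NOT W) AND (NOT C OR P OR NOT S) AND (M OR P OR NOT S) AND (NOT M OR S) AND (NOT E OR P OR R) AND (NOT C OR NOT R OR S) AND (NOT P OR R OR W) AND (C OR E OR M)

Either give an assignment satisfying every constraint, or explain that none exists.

E: True; W: True; M: False; S: True; C: True; R: True; P: True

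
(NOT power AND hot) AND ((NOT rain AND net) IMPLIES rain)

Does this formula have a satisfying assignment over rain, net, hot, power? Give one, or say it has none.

rain = False, net = False, hot = True, power = False

  NOT power AND hot = True
    NOT power = True
  (NOT rain AND net) IMPLIES rain = True
    NOT rain AND net = False
      NOT rain = True
Both conjuncts True, so the formula holds.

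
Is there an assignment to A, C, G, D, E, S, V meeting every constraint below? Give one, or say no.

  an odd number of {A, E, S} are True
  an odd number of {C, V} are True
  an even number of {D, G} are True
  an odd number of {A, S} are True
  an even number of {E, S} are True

A = True, C = True, G = True, D = True, E = False, S = False, V = False

{A, E, S}: 1 true → odd ✓
{C, V}: 1 true → odd ✓
{D, G}: 2 true → even ✓
{A, S}: 1 true → odd ✓
{E, S}: 0 true → even ✓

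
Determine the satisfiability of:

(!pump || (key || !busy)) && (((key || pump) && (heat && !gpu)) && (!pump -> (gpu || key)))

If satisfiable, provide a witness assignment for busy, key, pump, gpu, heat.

busy: False, key: True, pump: True, gpu: False, heat: True

  !pump || (key || !busy) = True
    !pump = False
    key || !busy = True
      !busy = True
  ((key || pump) && (heat && !gpu)) && (!pump -> (gpu || key)) = True
    (key || pump) && (heat && !gpu) = True
      key || pump = True
      heat && !gpu = True
        !gpu = True
    !pump -> (gpu || key) = True
      !pump = False
      gpu || key = True
Both conjuncts True, so the formula holds.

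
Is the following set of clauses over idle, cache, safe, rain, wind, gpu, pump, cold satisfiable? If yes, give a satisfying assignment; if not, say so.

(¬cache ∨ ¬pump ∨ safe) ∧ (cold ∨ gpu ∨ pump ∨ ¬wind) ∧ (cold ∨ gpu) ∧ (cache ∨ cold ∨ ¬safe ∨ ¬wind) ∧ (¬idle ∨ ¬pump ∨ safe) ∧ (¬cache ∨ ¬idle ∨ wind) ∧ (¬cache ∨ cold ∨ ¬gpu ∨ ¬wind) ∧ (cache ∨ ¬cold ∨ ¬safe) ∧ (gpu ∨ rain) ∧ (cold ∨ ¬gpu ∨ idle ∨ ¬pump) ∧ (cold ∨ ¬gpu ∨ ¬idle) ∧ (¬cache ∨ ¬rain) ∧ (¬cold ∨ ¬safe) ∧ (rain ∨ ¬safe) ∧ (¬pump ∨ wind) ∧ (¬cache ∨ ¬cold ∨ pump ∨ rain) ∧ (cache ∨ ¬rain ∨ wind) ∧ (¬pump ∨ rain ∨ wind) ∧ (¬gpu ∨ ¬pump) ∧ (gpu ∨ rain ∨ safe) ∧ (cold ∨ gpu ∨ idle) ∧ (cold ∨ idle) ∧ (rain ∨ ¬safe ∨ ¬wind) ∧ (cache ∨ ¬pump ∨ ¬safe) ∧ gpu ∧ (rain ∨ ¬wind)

idle=F, cache=F, safe=F, rain=F, wind=F, gpu=T, pump=F, cold=T

Unit clause (gpu) forces gpu = True.
In (¬gpu ∨ ¬pump) only ¬pump is left, so pump = False.
Set idle = False.
  then (cold ∨ idle) forces cold = True.
  then (¬cold ∨ ¬safe) forces safe = False.
Try cache = True:
  (¬cache ∨ ¬rain) forces rain = False.
  clause (¬cache ∨ ¬cold ∨ pump ∨ rain) is falsified — backtrack.
So cache = False.
Set rain = False.
  then (rain ∨ ¬wind) forces wind = False.
All clauses satisfied.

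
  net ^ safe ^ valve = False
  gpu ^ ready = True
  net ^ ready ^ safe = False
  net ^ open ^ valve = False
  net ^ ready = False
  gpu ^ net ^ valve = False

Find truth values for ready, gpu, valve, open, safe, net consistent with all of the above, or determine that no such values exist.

ready = True, gpu = False, valve = True, open = False, safe = False, net = True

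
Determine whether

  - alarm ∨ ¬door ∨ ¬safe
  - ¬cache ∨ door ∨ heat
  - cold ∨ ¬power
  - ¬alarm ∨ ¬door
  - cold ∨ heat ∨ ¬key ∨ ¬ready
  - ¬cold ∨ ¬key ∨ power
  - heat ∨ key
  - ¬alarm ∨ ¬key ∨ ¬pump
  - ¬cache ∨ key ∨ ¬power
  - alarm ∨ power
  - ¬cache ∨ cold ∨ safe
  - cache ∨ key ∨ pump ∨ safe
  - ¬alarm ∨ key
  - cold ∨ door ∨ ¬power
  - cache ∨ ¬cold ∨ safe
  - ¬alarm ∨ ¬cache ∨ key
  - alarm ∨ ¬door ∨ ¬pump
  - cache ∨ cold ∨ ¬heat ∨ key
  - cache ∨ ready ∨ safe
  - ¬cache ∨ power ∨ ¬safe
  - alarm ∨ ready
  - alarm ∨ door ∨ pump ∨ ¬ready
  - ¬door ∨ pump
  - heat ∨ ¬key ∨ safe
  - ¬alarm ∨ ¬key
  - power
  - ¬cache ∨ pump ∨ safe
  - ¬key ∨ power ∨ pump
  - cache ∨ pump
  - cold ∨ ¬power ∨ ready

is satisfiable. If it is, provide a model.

safe = True, power = True, alarm = False, pump = True, key = False, cache = False, door = False, heat = True, ready = True, cold = True

Unit clause (power) forces power = True.
In (cold ∨ ¬power) only cold is left, so cold = True.
Set safe = True.
Try alarm = True:
  (¬alarm ∨ ¬door) forces door = False.
  (¬alarm ∨ key) forces key = True.
  clause (¬alarm ∨ ¬key) is falsified — backtrack.
So alarm = False.
  then (alarm ∨ ¬door ∨ ¬safe) forces door = False.
  then (alarm ∨ ready) forces ready = True.
  then (alarm ∨ door ∨ pump ∨ ¬ready) forces pump = True.
Set key = False.
  then (heat ∨ key) forces heat = True.
  then (¬cache ∨ key ∨ ¬power) forces cache = False.
All clauses satisfied.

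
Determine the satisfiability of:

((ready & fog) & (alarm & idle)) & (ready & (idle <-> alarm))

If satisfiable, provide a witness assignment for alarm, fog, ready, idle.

alarm = True; fog = True; ready = True; idle = True

  (ready & fog) & (alarm & idle) = True
    ready & fog = True
    alarm & idle = True
  ready & (idle <-> alarm) = True
    idle <-> alarm = True
Both conjuncts True, so the formula holds.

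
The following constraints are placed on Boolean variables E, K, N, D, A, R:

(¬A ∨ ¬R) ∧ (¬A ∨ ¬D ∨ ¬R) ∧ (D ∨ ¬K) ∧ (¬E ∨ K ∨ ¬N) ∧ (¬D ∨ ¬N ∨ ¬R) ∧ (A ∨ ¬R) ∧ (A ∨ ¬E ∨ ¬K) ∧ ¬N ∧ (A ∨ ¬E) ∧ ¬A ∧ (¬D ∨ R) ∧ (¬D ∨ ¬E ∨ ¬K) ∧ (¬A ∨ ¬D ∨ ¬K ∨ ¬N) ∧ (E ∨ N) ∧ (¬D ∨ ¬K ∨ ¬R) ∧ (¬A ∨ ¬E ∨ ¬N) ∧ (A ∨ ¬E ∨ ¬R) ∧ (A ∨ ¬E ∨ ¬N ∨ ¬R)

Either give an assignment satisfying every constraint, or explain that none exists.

UNSATISFIABLE

Case E = True:
  (¬N) forces N = False.
  (A ∨ ¬E) forces A = True.
  Clause (¬A) is falsified — contradiction.
Case E = False:
  (¬N) forces N = False.
  Clause (E ∨ N) is falsified — contradiction.
Both cases fail, so the formula is unsatisfiable.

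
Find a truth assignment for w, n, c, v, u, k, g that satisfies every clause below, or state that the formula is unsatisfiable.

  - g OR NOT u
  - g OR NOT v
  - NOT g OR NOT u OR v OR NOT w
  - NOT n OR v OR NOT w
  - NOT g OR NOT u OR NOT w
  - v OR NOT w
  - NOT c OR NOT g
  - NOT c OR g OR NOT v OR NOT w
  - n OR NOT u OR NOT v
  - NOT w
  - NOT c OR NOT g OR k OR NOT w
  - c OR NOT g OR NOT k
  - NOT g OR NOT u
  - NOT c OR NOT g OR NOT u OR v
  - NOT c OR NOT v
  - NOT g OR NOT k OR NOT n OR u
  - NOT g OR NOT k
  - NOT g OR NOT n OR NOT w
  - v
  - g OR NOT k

Unit clause (NOT w) forces w = False.
Unit clause (v) forces v = True.
In (g OR NOT v) only g is left, so g = True.
In (NOT c OR NOT g) only NOT c is left, so c = False.
In (c OR NOT g OR NOT k) only NOT k is left, so k = False.
In (NOT g OR NOT u) only NOT u is left, so u = False.
Set n = True.
All clauses satisfied.

w = False, n = True, c = False, v = True, u = False, k = False, g = True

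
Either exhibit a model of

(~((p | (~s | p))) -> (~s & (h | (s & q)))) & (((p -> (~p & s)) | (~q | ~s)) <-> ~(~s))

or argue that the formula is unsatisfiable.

p = True, s = True, q = False, h = False

  ~((p | (~s | p))) -> (~s & (h | (s & q))) = True
    ~((p | (~s | p))) = False
      p | (~s | p) = True
        ~s | p = True
          ~s = False
    ~s & (h | (s & q)) = False
      ~s = False
      h | (s & q) = False
        s & q = False
  ((p -> (~p & s)) | (~q | ~s)) <-> ~(~s) = True
    (p -> (~p & s)) | (~q | ~s) = True
      p -> (~p & s) = False
        ~p & s = False
          ~p = False
      ~q | ~s = True
        ~q = True
        ~s = False
    ~(~s) = True
      ~s = False
Both conjuncts True, so the formula holds.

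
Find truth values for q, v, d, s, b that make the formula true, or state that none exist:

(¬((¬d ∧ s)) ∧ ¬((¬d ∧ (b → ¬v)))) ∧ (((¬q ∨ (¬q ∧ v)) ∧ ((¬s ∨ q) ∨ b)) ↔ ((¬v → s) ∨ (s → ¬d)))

q = False, v = False, d = True, s = True, b = True

  ¬((¬d ∧ s)) ∧ ¬((¬d ∧ (b → ¬v))) = True
    ¬((¬d ∧ s)) = True
      ¬d ∧ s = False
        ¬d = False
    ¬((¬d ∧ (b → ¬v))) = True
      ¬d ∧ (b → ¬v) = False
        ¬d = False
        b → ¬v = True
          ¬v = True
  ((¬q ∨ (¬q ∧ v)) ∧ ((¬s ∨ q) ∨ b)) ↔ ((¬v → s) ∨ (s → ¬d)) = True
    (¬q ∨ (¬q ∧ v)) ∧ ((¬s ∨ q) ∨ b) = True
      ¬q ∨ (¬q ∧ v) = True
        ¬q = True
        ¬q ∧ v = False
          ¬q = True
      (¬s ∨ q) ∨ b = True
        ¬s ∨ q = False
          ¬s = False
    (¬v → s) ∨ (s → ¬d) = True
      ¬v → s = True
        ¬v = True
      s → ¬d = False
        ¬d = False
Both conjuncts True, so the formula holds.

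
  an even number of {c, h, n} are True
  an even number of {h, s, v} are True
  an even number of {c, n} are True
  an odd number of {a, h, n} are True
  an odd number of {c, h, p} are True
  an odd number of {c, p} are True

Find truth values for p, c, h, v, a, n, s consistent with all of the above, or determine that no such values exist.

p = False, c = True, h = False, v = True, a = False, n = True, s = True

{c, h, n}: 2 true → even ✓
{h, s, v}: 2 true → even ✓
{c, n}: 2 true → even ✓
{a, h, n}: 1 true → odd ✓
{c, h, p}: 1 true → odd ✓
{c, p}: 1 true → odd ✓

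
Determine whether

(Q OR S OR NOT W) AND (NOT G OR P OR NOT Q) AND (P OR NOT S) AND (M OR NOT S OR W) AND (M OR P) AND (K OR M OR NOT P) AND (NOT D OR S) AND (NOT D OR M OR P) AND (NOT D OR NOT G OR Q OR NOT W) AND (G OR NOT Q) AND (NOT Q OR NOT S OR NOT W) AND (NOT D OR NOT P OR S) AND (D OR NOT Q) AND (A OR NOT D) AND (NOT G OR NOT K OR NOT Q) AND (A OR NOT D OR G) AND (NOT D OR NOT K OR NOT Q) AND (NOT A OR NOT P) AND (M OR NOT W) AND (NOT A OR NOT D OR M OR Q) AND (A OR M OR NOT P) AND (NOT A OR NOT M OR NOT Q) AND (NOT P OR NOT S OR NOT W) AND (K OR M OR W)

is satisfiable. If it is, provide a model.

W=F, Q=F, G=F, D=F, P=T, M=T, A=F, K=F, S=T

Set W = False.
Set Q = False.
Set G = False.
Try D = True:
  (NOT D OR S) forces S = True.
  (P OR NOT S) forces P = True.
  (M OR NOT S OR W) forces M = True.
  (A OR NOT D) forces A = True.
  clause (NOT A OR NOT P) is falsified — backtrack.
So D = False.
Set P = True.
  then (NOT A OR NOT P) forces A = False.
  then (A OR M OR NOT P) forces M = True.
Set K = False.
Set S = True.
All clauses satisfied.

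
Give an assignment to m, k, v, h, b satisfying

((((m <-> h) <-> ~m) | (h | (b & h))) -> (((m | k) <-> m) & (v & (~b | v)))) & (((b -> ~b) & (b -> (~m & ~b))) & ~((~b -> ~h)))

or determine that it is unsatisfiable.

m = True, k = False, v = True, h = True, b = False

  (((m <-> h) <-> ~m) | (h | (b & h))) -> (((m | k) <-> m) & (v & (~b | v))) = True
    ((m <-> h) <-> ~m) | (h | (b & h)) = True
      (m <-> h) <-> ~m = False
        m <-> h = True
        ~m = False
      h | (b & h) = True
        b & h = False
    ((m | k) <-> m) & (v & (~b | v)) = True
      (m | k) <-> m = True
        m | k = True
      v & (~b | v) = True
        ~b | v = True
          ~b = True
  ((b -> ~b) & (b -> (~m & ~b))) & ~((~b -> ~h)) = True
    (b -> ~b) & (b -> (~m & ~b)) = True
      b -> ~b = True
        ~b = True
      b -> (~m & ~b) = True
        ~m & ~b = False
          ~m = False
          ~b = True
    ~((~b -> ~h)) = True
      ~b -> ~h = False
        ~b = True
        ~h = False
Both conjuncts True, so the formula holds.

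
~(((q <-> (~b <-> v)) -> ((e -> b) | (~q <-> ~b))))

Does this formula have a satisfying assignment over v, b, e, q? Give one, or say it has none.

v=T, b=F, e=T, q=T

  ~(((q <-> (~b <-> v)) -> ((e -> b) | (~q <-> ~b)))) = True
    (q <-> (~b <-> v)) -> ((e -> b) | (~q <-> ~b)) = False
      q <-> (~b <-> v) = True
        ~b <-> v = True
          ~b = True
      (e -> b) | (~q <-> ~b) = False
        e -> b = False
        ~q <-> ~b = False
          ~q = False
          ~b = True
The formula evaluates to True.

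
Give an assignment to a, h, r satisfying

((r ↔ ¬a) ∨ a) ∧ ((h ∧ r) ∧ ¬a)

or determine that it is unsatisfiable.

a=F; h=T; r=T

  (r ↔ ¬a) ∨ a = True
    r ↔ ¬a = True
      ¬a = True
  (h ∧ r) ∧ ¬a = True
    h ∧ r = True
    ¬a = True
Both conjuncts True, so the formula holds.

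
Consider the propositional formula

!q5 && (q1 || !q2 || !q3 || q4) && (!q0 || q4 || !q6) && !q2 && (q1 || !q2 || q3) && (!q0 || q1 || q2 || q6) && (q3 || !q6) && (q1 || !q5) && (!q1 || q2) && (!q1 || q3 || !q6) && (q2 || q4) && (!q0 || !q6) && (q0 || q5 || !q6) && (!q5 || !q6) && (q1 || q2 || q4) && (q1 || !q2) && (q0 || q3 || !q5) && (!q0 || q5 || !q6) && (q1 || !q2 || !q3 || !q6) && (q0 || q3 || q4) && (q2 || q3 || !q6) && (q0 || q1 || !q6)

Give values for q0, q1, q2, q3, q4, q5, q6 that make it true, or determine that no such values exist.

Unit clause (!q5) forces q5 = False.
Unit clause (!q2) forces q2 = False.
In (!q1 || q2) only !q1 is left, so q1 = False.
In (q2 || q4) only q4 is left, so q4 = True.
Try q0 = True:
  (!q0 || q1 || q2 || q6) forces q6 = True.
  clause (!q0 || !q6) is falsified — backtrack.
So q0 = False.
  then (q0 || q5 || !q6) forces q6 = False.
Set q3 = True.
All clauses satisfied.

q0 = False, q1 = False, q2 = False, q3 = True, q4 = True, q5 = False, q6 = False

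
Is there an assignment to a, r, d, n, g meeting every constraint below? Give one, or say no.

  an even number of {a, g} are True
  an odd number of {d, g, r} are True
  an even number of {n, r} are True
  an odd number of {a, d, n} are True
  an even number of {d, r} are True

a=T, r=T, d=T, n=T, g=T

{a, g}: 2 true → even ✓
{d, g, r}: 3 true → odd ✓
{n, r}: 2 true → even ✓
{a, d, n}: 3 true → odd ✓
{d, r}: 2 true → even ✓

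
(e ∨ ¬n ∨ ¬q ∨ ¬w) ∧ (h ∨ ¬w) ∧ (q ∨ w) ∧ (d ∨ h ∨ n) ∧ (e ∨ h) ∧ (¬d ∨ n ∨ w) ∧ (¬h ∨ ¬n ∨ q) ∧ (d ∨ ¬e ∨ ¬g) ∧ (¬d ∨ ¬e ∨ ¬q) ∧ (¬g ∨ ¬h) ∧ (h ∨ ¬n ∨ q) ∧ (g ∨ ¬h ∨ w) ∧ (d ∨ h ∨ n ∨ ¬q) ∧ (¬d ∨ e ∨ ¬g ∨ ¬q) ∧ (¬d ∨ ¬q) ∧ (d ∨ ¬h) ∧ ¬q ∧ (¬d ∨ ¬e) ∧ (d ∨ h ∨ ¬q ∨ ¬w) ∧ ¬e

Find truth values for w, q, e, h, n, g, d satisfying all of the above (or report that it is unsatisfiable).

Unit clause (¬q) forces q = False.
Unit clause (¬e) forces e = False.
In (q ∨ w) only w is left, so w = True.
In (e ∨ h) only h is left, so h = True.
In (¬h ∨ ¬n ∨ q) only ¬n is left, so n = False.
In (¬g ∨ ¬h) only ¬g is left, so g = False.
In (d ∨ ¬h) only d is left, so d = True.
All clauses satisfied.

w = True, q = False, e = False, h = True, n = False, g = False, d = True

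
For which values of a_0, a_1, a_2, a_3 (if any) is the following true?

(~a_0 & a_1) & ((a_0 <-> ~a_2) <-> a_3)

a_0=F, a_1=T, a_2=T, a_3=T

  ~a_0 & a_1 = True
    ~a_0 = True
  (a_0 <-> ~a_2) <-> a_3 = True
    a_0 <-> ~a_2 = True
      ~a_2 = False
Both conjuncts True, so the formula holds.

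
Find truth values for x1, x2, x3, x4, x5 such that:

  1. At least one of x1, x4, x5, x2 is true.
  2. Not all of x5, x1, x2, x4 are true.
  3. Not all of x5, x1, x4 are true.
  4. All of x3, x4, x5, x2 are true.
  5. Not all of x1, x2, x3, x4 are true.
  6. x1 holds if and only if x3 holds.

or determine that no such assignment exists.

Case x3 = True:
  (4) forces x4 = True.
  (4) forces x5 = True.
  (3) with x5=T, x4=T forces x1 = False.
  Constraint (6) is violated (x1=F, x3=T) — contradiction.
Case x3 = False:
  Constraint (4) is violated (x3=F) — contradiction.
Both cases fail — unsatisfiable.

Unsatisfiable — no assignment works.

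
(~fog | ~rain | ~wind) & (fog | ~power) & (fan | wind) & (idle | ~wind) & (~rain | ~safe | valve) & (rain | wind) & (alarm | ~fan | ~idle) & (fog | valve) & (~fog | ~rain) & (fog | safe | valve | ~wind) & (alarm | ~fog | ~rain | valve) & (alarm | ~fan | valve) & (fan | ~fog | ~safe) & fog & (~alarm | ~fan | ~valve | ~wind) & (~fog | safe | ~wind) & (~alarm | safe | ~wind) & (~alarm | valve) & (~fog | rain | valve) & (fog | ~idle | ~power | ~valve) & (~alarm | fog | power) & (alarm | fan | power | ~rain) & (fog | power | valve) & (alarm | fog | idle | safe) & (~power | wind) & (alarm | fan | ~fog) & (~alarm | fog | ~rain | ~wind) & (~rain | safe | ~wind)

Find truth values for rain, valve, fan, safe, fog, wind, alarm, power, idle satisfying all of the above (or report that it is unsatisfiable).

Case fog = True:
  (~fog | ~rain) forces rain = False.
  (rain | wind) forces wind = True.
  (idle | ~wind) forces idle = True.
  (~fog | safe | ~wind) forces safe = True.
  (fan | ~fog | ~safe) forces fan = True.
  (alarm | ~fan | ~idle) forces alarm = True.
  (~alarm | ~fan | ~valve | ~wind) forces valve = False.
  Clause (~alarm | valve) is falsified — contradiction.
Case fog = False:
  Clause (fog) is falsified — contradiction.
Both cases fail, so the formula is unsatisfiable.

Unsatisfiable — no assignment works.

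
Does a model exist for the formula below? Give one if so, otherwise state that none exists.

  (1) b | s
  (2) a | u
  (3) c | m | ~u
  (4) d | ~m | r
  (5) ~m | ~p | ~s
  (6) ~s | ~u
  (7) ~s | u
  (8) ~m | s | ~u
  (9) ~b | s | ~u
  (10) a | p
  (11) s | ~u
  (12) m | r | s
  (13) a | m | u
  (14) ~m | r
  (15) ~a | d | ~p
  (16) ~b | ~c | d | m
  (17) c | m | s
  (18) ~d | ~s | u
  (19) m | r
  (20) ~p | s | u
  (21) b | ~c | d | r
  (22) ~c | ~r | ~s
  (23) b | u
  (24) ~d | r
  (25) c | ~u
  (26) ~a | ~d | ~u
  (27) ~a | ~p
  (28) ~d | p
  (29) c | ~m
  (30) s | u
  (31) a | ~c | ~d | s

UNSATISFIABLE

Case u = True:
  (~s | ~u) forces s = False.
  Clause (s | ~u) is falsified — contradiction.
Case u = False:
  (a | u) forces a = True.
  (~s | u) forces s = False.
  Clause (s | u) is falsified — contradiction.
Both cases fail, so the formula is unsatisfiable.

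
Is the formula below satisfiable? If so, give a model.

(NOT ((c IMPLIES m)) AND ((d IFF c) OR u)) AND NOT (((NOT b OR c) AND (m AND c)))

u = True; m = False; b = False; c = True; d = True

  NOT ((c IMPLIES m)) AND ((d IFF c) OR u) = True
    NOT ((c IMPLIES m)) = True
      c IMPLIES m = False
    (d IFF c) OR u = True
      d IFF c = True
  NOT (((NOT b OR c) AND (m AND c))) = True
    (NOT b OR c) AND (m AND c) = False
      NOT b OR c = True
        NOT b = True
      m AND c = False
Both conjuncts True, so the formula holds.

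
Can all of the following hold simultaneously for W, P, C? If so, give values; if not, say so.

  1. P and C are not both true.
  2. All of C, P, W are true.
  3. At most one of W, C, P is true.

The formula is unsatisfiable.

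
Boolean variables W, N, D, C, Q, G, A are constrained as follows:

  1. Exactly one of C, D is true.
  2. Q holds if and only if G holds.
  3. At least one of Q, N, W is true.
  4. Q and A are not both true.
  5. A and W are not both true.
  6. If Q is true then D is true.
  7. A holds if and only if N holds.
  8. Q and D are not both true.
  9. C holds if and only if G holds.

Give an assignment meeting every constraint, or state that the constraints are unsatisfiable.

W=T, N=F, D=T, C=F, Q=F, G=F, A=F

  (1) {C, D}: 1 true — exactly one ✓
  (2) Q=F, G=F — same ✓
  (3) {Q, N, W}: 1 true — at least one ✓
  (4) Q=F, A=F — not both ✓
  (5) A=F, W=T — not both ✓
  (6) Q=F ⇒ D: vacuous ✓
  (7) A=F, N=F — same ✓
  (8) Q=F, D=T — not both ✓
  (9) C=F, G=F — same ✓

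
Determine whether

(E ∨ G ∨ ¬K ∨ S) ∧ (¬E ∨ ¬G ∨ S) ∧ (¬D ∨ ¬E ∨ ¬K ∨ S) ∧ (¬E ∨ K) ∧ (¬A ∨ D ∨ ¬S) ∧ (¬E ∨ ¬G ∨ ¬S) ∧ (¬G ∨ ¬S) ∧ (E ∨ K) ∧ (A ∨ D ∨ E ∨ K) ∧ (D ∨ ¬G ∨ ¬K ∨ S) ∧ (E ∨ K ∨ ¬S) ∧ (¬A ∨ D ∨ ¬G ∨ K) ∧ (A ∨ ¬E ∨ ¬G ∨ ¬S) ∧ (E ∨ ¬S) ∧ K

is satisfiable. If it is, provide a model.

Unit clause (K) forces K = True.
Set S = False.
Set D = True.
  then (¬D ∨ ¬E ∨ ¬K ∨ S) forces E = False.
  then (E ∨ G ∨ ¬K ∨ S) forces G = True.
Set A = True.
All clauses satisfied.

K = True, S = False, D = True, A = True, G = True, E = False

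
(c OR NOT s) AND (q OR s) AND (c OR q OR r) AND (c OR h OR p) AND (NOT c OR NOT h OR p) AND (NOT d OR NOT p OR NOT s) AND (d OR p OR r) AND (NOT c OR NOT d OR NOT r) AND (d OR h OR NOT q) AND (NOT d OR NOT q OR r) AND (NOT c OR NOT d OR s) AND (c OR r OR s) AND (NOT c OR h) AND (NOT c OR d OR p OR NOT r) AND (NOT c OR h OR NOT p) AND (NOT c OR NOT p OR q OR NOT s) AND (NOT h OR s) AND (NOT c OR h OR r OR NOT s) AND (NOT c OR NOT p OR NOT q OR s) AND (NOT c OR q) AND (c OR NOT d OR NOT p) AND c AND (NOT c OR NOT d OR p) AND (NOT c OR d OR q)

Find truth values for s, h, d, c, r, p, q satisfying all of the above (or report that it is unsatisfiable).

Unit clause (c) forces c = True.
In (NOT c OR h) only h is left, so h = True.
In (NOT h OR s) only s is left, so s = True.
In (NOT c OR q) only q is left, so q = True.
In (NOT c OR NOT h OR p) only p is left, so p = True.
In (NOT d OR NOT p OR NOT s) only NOT d is left, so d = False.
Set r = False.
All clauses satisfied.

s = True, h = True, d = False, c = True, r = False, p = True, q = True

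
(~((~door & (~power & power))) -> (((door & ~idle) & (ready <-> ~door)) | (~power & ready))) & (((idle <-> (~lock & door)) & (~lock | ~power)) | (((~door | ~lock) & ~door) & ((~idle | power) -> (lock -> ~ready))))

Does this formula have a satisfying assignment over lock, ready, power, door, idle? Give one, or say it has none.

lock = True, ready = False, power = False, door = True, idle = False

  ~((~door & (~power & power))) -> (((door & ~idle) & (ready <-> ~door)) | (~power & ready)) = True
    ~((~door & (~power & power))) = True
      ~door & (~power & power) = False
        ~door = False
        ~power & power = False
          ~power = True
    ((door & ~idle) & (ready <-> ~door)) | (~power & ready) = True
      (door & ~idle) & (ready <-> ~door) = True
        door & ~idle = True
          ~idle = True
        ready <-> ~door = True
          ~door = False
      ~power & ready = False
        ~power = True
  ((idle <-> (~lock & door)) & (~lock | ~power)) | (((~door | ~lock) & ~door) & ((~idle | power) -> (lock -> ~ready))) = True
    (idle <-> (~lock & door)) & (~lock | ~power) = True
      idle <-> (~lock & door) = True
        ~lock & door = False
          ~lock = False
      ~lock | ~power = True
        ~lock = False
        ~power = True
    ((~door | ~lock) & ~door) & ((~idle | power) -> (lock -> ~ready)) = False
      (~door | ~lock) & ~door = False
        ~door | ~lock = False
          ~door = False
          ~lock = False
        ~door = False
      (~idle | power) -> (lock -> ~ready) = True
        ~idle | power = True
          ~idle = True
        lock -> ~ready = True
          ~ready = True
Both conjuncts True, so the formula holds.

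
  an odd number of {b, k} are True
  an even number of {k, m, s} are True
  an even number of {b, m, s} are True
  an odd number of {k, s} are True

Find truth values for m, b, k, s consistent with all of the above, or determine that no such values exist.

UNSATISFIABLE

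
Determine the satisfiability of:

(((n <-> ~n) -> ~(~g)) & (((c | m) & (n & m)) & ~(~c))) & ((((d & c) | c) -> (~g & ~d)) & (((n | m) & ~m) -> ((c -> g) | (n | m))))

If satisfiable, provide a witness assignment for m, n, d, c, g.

m = True, n = True, d = False, c = True, g = False

  ((n <-> ~n) -> ~(~g)) & (((c | m) & (n & m)) & ~(~c)) = True
    (n <-> ~n) -> ~(~g) = True
      n <-> ~n = False
        ~n = False
      ~(~g) = False
        ~g = True
    ((c | m) & (n & m)) & ~(~c) = True
      (c | m) & (n & m) = True
        c | m = True
        n & m = True
      ~(~c) = True
        ~c = False
  (((d & c) | c) -> (~g & ~d)) & (((n | m) & ~m) -> ((c -> g) | (n | m))) = True
    ((d & c) | c) -> (~g & ~d) = True
      (d & c) | c = True
        d & c = False
      ~g & ~d = True
        ~g = True
        ~d = True
    ((n | m) & ~m) -> ((c -> g) | (n | m)) = True
      (n | m) & ~m = False
        n | m = True
        ~m = False
      (c -> g) | (n | m) = True
        c -> g = False
        n | m = True
Both conjuncts True, so the formula holds.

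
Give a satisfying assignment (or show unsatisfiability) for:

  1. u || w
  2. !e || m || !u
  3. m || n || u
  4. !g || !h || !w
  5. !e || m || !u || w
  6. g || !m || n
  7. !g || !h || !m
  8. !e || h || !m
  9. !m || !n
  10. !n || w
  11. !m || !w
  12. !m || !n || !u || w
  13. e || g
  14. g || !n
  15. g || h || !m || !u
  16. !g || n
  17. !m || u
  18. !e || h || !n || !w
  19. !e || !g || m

h = False; m = False; u = True; w = True; e = False; n = True; g = True

Set h = False.
Try m = True:
  (!e || h || !m) forces e = False.
  (!m || !n) forces n = False.
  (g || !m || n) forces g = True.
  clause (!g || n) is falsified — backtrack.
So m = False.
Set u = True.
  then (!e || m || !u) forces e = False.
  then (e || g) forces g = True.
  then (!g || n) forces n = True.
  then (!n || w) forces w = True.
All clauses satisfied.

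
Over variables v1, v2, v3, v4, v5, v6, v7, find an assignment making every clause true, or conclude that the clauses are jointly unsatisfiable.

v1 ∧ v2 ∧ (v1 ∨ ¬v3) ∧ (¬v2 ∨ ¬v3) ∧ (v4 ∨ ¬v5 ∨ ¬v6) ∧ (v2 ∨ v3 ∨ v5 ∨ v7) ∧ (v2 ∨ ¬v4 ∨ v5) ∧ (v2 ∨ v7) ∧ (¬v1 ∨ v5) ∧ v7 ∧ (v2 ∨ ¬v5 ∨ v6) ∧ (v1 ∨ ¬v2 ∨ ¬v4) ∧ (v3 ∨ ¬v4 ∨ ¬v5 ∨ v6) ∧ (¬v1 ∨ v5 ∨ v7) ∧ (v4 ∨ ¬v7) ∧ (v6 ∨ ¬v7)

v1 = True, v2 = True, v3 = False, v4 = True, v5 = True, v6 = True, v7 = True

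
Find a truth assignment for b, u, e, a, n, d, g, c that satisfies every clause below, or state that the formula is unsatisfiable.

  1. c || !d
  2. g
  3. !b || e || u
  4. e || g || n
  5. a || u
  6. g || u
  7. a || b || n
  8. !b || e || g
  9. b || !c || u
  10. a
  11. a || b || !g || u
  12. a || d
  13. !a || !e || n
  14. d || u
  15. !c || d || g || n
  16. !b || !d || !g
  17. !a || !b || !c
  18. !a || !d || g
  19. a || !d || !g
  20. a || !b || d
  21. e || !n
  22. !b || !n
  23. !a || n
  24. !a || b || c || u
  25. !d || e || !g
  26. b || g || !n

b = False; u = True; e = True; a = True; n = True; d = False; g = True; c = False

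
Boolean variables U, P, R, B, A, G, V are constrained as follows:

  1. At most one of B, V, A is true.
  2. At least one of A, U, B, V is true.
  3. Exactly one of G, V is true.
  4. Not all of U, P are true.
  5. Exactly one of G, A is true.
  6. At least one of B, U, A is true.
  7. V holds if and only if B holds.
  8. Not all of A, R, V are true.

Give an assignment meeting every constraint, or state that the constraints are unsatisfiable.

U = True, P = False, R = False, B = False, A = False, G = True, V = False

  (1) {B, V, A}: 0 true — at most one ✓
  (2) {A, U, B, V}: 1 true — at least one ✓
  (3) {G, V}: 1 true — exactly one ✓
  (4) {U, P}: 1/2 true — not all ✓
  (5) {G, A}: 1 true — exactly one ✓
  (6) {B, U, A}: 1 true — at least one ✓
  (7) V=F, B=F — same ✓
  (8) {A, R, V}: 0/3 true — not all ✓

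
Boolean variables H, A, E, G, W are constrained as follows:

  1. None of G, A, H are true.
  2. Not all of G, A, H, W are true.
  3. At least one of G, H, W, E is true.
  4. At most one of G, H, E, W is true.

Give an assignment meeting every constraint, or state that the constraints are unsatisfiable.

H: False, A: False, E: False, G: False, W: True

  (1) {G, A, H}: 0 true — none ✓
  (2) {G, A, H, W}: 1/4 true — not all ✓
  (3) {G, H, W, E}: 1 true — at least one ✓
  (4) {G, H, E, W}: 1 true — at most one ✓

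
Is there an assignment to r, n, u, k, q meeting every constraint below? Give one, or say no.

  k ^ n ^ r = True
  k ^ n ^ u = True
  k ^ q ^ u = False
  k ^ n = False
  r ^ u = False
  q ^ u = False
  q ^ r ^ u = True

r: True; n: False; u: True; k: False; q: True

k ^ n ^ r = F ^ F ^ T = True ✓
k ^ n ^ u = F ^ F ^ T = True ✓
k ^ q ^ u = F ^ T ^ T = False ✓
k ^ n = F ^ F = False ✓
r ^ u = T ^ T = False ✓
q ^ u = T ^ T = False ✓
q ^ r ^ u = T ^ T ^ T = True ✓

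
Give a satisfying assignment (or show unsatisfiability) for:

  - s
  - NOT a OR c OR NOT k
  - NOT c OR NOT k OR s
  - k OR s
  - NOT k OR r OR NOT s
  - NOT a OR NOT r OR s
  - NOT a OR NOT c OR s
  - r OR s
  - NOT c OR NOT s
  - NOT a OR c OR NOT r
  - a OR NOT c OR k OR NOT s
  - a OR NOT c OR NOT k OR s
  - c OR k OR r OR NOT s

Unit clause (s) forces s = True.
In (NOT c OR NOT s) only NOT c is left, so c = False.
Try a = True:
  (NOT a OR c OR NOT k) forces k = False.
  (NOT a OR c OR NOT r) forces r = False.
  clause (c OR k OR r OR NOT s) is falsified — backtrack.
So a = False.
Set r = True.
Set k = True.
All clauses satisfied.

s = True, a = False, r = True, c = False, k = True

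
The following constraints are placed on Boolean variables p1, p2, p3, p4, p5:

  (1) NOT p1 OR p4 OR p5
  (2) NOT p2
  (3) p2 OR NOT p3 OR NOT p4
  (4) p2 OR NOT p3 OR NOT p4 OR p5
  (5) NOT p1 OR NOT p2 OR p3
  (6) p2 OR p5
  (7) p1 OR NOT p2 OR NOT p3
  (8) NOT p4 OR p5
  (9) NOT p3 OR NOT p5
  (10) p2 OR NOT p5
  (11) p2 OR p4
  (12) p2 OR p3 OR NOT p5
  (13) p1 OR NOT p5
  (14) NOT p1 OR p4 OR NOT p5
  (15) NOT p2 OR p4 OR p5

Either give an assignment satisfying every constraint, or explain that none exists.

No satisfying assignment exists.

Case p2 = True:
  Clause (NOT p2) is falsified — contradiction.
Case p2 = False:
  (p2 OR p5) forces p5 = True.
  Clause (p2 OR NOT p5) is falsified — contradiction.
Both cases fail, so the formula is unsatisfiable.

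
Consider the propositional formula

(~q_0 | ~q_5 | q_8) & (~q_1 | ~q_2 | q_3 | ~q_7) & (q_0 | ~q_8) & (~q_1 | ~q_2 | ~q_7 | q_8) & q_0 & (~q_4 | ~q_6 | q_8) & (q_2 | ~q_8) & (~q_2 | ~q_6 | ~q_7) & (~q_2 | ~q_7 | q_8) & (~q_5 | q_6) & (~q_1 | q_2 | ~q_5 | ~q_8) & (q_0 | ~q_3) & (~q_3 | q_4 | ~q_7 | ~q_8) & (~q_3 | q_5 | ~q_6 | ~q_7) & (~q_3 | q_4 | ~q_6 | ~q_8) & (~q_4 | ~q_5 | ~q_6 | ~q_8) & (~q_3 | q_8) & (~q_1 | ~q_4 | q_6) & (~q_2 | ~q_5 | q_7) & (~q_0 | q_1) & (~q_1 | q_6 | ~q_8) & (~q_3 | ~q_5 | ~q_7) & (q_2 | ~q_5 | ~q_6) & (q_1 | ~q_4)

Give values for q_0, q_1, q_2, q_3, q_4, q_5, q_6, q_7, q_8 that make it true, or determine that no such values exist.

q_0 = True, q_1 = True, q_2 = True, q_3 = True, q_4 = True, q_5 = False, q_6 = True, q_7 = False, q_8 = True

Unit clause (q_0) forces q_0 = True.
In (~q_0 | q_1) only q_1 is left, so q_1 = True.
Set q_2 = True.
Set q_3 = True.
  then (~q_3 | q_8) forces q_8 = True.
  then (~q_1 | q_6 | ~q_8) forces q_6 = True.
  then (~q_2 | ~q_6 | ~q_7) forces q_7 = False.
  then (~q_3 | q_4 | ~q_6 | ~q_8) forces q_4 = True.
  then (~q_4 | ~q_5 | ~q_6 | ~q_8) forces q_5 = False.
All clauses satisfied.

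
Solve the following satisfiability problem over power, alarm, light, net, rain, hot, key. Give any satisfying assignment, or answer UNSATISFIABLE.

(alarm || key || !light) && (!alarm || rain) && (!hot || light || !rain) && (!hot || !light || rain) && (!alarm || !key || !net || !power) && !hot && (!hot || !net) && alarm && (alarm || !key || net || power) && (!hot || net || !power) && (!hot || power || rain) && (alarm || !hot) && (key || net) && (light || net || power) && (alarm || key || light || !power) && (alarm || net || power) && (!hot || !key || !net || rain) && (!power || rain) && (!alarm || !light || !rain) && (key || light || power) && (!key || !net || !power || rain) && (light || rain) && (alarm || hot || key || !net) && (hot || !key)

power: True, alarm: True, light: False, net: True, rain: True, hot: False, key: False

Unit clause (!hot) forces hot = False.
Unit clause (alarm) forces alarm = True.
In (hot || !key) only !key is left, so key = False.
In (!alarm || rain) only rain is left, so rain = True.
In (key || net) only net is left, so net = True.
In (!alarm || !light || !rain) only !light is left, so light = False.
In (key || light || power) only power is left, so power = True.
All clauses satisfied.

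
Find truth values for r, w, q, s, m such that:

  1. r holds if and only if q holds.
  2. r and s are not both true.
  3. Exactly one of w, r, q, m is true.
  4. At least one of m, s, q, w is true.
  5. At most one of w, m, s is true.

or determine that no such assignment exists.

r: False, w: True, q: False, s: False, m: False

  (1) r=F, q=F — same ✓
  (2) r=F, s=F — not both ✓
  (3) {w, r, q, m}: 1 true — exactly one ✓
  (4) {m, s, q, w}: 1 true — at least one ✓
  (5) {w, m, s}: 1 true — at most one ✓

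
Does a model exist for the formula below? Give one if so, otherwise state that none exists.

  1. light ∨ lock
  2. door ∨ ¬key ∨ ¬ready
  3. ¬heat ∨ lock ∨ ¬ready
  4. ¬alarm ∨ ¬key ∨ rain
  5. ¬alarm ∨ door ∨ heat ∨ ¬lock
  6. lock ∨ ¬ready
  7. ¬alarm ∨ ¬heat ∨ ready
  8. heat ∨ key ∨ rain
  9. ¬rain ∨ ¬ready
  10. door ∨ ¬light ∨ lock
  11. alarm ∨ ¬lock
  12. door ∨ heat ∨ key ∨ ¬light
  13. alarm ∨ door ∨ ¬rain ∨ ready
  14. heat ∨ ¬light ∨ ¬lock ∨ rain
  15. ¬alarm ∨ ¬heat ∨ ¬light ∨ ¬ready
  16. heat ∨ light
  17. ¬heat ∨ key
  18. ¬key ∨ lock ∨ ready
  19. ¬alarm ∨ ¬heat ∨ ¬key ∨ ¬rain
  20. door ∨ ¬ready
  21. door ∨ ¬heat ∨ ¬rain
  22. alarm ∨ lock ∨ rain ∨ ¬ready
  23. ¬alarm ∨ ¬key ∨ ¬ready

Set heat = False.
  then (heat ∨ light) forces light = True.
Set lock = True.
  then (alarm ∨ ¬lock) forces alarm = True.
  then (heat ∨ ¬light ∨ ¬lock ∨ rain) forces rain = True.
  then (¬alarm ∨ door ∨ heat ∨ ¬lock) forces door = True.
  then (¬rain ∨ ¬ready) forces ready = False.
Set key = False.
All clauses satisfied.

heat = False, lock = True, alarm = True, key = False, rain = True, light = True, ready = False, door = True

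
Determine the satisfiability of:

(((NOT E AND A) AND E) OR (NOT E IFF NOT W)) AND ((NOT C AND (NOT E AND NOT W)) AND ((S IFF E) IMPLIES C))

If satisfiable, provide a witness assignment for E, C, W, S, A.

E=F, C=F, W=F, S=T, A=F

  ((NOT E AND A) AND E) OR (NOT E IFF NOT W) = True
    (NOT E AND A) AND E = False
      NOT E AND A = False
        NOT E = True
    NOT E IFF NOT W = True
      NOT E = True
      NOT W = True
  (NOT C AND (NOT E AND NOT W)) AND ((S IFF E) IMPLIES C) = True
    NOT C AND (NOT E AND NOT W) = True
      NOT C = True
      NOT E AND NOT W = True
        NOT E = True
        NOT W = True
    (S IFF E) IMPLIES C = True
      S IFF E = False
Both conjuncts True, so the formula holds.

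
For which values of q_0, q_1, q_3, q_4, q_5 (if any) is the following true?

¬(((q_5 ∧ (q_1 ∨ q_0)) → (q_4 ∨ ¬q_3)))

q_0=T, q_1=T, q_3=T, q_4=F, q_5=T

  ¬(((q_5 ∧ (q_1 ∨ q_0)) → (q_4 ∨ ¬q_3))) = True
    (q_5 ∧ (q_1 ∨ q_0)) → (q_4 ∨ ¬q_3) = False
      q_5 ∧ (q_1 ∨ q_0) = True
        q_1 ∨ q_0 = True
      q_4 ∨ ¬q_3 = False
        ¬q_3 = False
The formula evaluates to True.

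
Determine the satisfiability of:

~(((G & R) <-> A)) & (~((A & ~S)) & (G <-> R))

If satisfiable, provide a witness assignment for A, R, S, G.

A = False; R = True; S = False; G = True

  ~(((G & R) <-> A)) = True
    (G & R) <-> A = False
      G & R = True
  ~((A & ~S)) & (G <-> R) = True
    ~((A & ~S)) = True
      A & ~S = False
        ~S = True
    G <-> R = True
Both conjuncts True, so the formula holds.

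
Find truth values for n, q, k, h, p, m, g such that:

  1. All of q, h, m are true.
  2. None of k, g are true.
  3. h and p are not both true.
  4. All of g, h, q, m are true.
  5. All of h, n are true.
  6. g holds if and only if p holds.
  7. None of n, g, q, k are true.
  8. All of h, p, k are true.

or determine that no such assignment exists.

Case n = True:
  Constraint (7) is violated (n=T) — contradiction.
Case n = False:
  Constraint (5) is violated (n=F) — contradiction.
Both cases fail — unsatisfiable.

Unsatisfiable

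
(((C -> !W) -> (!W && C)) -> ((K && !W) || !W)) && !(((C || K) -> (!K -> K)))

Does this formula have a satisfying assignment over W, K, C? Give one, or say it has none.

W = False, K = False, C = True

  ((C -> !W) -> (!W && C)) -> ((K && !W) || !W) = True
    (C -> !W) -> (!W && C) = True
      C -> !W = True
        !W = True
      !W && C = True
        !W = True
    (K && !W) || !W = True
      K && !W = False
        !W = True
      !W = True
  !(((C || K) -> (!K -> K))) = True
    (C || K) -> (!K -> K) = False
      C || K = True
      !K -> K = False
        !K = True
Both conjuncts True, so the formula holds.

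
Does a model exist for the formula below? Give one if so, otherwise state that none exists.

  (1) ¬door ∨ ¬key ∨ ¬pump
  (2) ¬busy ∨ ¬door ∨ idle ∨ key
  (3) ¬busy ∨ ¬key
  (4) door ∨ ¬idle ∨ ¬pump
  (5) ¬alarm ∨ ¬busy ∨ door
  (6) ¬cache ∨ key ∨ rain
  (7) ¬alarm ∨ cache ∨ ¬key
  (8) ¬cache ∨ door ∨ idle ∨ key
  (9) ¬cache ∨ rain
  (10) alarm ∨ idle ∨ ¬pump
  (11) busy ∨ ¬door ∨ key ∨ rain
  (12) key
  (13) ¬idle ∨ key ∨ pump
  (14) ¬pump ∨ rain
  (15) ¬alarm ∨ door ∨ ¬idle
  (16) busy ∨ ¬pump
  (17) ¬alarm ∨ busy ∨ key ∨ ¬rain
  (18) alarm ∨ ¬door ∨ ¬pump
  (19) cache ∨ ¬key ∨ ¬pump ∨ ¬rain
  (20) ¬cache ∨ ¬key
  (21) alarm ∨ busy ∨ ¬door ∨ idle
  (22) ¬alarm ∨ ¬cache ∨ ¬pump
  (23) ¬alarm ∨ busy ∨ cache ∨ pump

pump: False, cache: False, alarm: False, key: True, rain: False, door: False, busy: False, idle: True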